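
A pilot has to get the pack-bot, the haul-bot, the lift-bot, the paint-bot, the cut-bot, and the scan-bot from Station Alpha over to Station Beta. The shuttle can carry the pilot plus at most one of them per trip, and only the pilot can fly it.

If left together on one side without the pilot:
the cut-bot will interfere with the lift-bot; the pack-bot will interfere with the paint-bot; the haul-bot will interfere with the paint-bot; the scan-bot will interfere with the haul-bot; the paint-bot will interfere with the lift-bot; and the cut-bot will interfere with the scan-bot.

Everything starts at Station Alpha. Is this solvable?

Whatever the first load, the items left behind include a forbidden pair without the pilot. No opening move is safe, so no plan exists.

No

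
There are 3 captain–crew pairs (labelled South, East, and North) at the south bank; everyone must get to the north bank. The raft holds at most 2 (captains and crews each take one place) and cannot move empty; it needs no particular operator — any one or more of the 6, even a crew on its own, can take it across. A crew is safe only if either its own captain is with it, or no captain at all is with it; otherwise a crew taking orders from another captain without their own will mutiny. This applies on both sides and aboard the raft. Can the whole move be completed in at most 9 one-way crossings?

Counting alone: each trip to the north bank takes at most 2 across and each return brings at least 1 back, so after t trips out (and t−1 returns) at most 2t − (t−1) of the 6 are across; that first reaches 6 at t = 5, so at least 9 crossings are needed.
The safety rule pushes this higher. Following every safe sequence of crossings, the most of the 6 that can be at the north bank as the raft arrives there on crossing 9 is 5 — never all 6.
So the move cannot be finished within 9 crossings. (The shortest complete plan takes 11:)
1. captain South and crew South cross → the north bank.
2. captain South crosses ← the south bank.
3. crew East and crew North cross → the north bank.
4. crew South crosses ← the south bank.
5. captain East and captain North cross → the north bank.
6. captain East and crew East cross ← the south bank.
7. captain East and captain South cross → the north bank.
8. crew North crosses ← the south bank.
9. crew East and crew South cross → the north bank.
10. captain North crosses ← the south bank.
11. captain North and crew North cross → the north bank.

No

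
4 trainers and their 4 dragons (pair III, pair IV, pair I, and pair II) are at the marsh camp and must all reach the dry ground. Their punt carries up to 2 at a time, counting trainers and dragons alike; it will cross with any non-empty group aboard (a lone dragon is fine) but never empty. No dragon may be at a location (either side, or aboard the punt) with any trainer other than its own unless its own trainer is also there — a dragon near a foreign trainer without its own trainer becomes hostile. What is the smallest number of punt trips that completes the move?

impossible

Following every safe sequence of crossings from the start, the most of the 8 that can be at the dry ground as the punt arrives there on crossings 1, 3, 5 is 2, 3, 4 respectively; the best ever achieved is 4 of 8.
From crossing 7 on, no configuration arises that was not already reachable earlier: only 44 distinct safe configurations (who is on which side, and where the punt is) can ever be reached, none of them has everyone across, and every continuation just revisits them. So no valid plan exists.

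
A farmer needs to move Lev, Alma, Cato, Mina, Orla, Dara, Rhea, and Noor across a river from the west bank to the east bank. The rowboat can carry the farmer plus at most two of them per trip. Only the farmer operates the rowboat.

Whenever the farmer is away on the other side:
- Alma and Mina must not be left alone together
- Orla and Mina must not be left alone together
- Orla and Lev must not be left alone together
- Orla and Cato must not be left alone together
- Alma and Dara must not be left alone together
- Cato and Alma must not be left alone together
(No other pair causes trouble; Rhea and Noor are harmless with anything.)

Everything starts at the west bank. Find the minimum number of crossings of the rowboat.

Counting alone: the farmer can take at most 2 across per trip to the east bank, so moving all 8 needs at least 4 loaded trips out, with a return between consecutive ones — at least 7 crossings.
The safety rule pushes this higher. Following every safe sequence of crossings, the most of the 8 that can be at the east bank as the rowboat arrives there on crossing 7 is 6 — never all 8.
So no plan with fewer than 9 crossings exists, and this one achieves 9:
1. Farmer goes to the east bank with Alma and Orla.
2. Farmer goes back to the west bank alone.
3. Farmer goes to the east bank with Cato and Lev.
4. Farmer goes back to the west bank with Alma and Orla.
5. Farmer goes to the east bank with Dara and Mina.
6. Farmer goes back to the west bank alone.
7. Farmer goes to the east bank with Noor and Rhea.
8. Farmer goes back to the west bank alone.
9. Farmer goes to the east bank with Alma and Orla.

9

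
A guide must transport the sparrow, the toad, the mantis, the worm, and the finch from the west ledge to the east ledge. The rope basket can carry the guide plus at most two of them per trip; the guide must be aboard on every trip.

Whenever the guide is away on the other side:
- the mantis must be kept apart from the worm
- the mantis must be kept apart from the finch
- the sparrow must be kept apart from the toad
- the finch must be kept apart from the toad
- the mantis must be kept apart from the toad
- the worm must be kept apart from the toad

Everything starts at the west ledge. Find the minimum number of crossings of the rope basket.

7

Counting alone: the guide can take at most 2 across per trip to the east ledge, so moving all 5 needs at least 3 loaded trips out, with a return between consecutive ones — at least 5 crossings.
The safety rule pushes this higher. Following every safe sequence of crossings, the most of the 5 that can be at the east ledge as the rope basket arrives there on crossing 5 is 4 — never all 5.
So no plan with fewer than 7 crossings exists, and this one achieves 7:
1. Guide goes to the east ledge with the mantis and the toad.  [the west ledge: the finch, the sparrow, the worm | the east ledge: the mantis, the toad]
2. Guide goes back to the west ledge with the toad.  [the west ledge: the finch, the sparrow, the toad, the worm | the east ledge: the mantis]
3. Guide goes to the east ledge with the sparrow and the toad.  [the west ledge: the finch, the worm | the east ledge: the mantis, the sparrow, the toad]
4. Guide goes back to the west ledge with the toad.  [the west ledge: the finch, the toad, the worm | the east ledge: the mantis, the sparrow]
5. Guide goes to the east ledge with the finch and the worm.  [the west ledge: the toad | the east ledge: the finch, the mantis, the sparrow, the worm]
6. Guide goes back to the west ledge with the mantis.  [the west ledge: the mantis, the toad | the east ledge: the finch, the sparrow, the worm]
7. Guide goes to the east ledge with the mantis and the toad.  [the west ledge: — | the east ledge: the finch, the mantis, the sparrow, the toad, the worm]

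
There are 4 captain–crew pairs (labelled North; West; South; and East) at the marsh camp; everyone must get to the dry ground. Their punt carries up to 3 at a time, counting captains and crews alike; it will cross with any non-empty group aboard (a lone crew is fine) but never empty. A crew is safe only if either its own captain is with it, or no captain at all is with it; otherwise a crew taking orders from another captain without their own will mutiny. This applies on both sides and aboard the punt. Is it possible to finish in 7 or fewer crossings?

No

Counting alone: each trip to the dry ground takes at most 3 across and each return brings at least 1 back, so after t trips out (and t−1 returns) at most 3t − (t−1) of the 8 are across; that first reaches 8 at t = 4, so at least 7 crossings are needed.
The safety rule pushes this higher. Following every safe sequence of crossings, the most of the 8 that can be at the dry ground as the punt arrives there on crossing 7 is 7 — never all 8.
So the move cannot be finished within 7 crossings. (The shortest complete plan takes 9:)
1. captain North and crew North cross → the dry ground.
2. captain North crosses ← the marsh camp.
3. captain North, captain West, and crew West cross → the dry ground.
4. captain North and crew North cross ← the marsh camp.
5. captain East, captain North, and captain South cross → the dry ground.
6. crew West crosses ← the marsh camp.
7. crew North and crew West cross → the dry ground.
8. crew North crosses ← the marsh camp.
9. crew East, crew North, and crew South cross → the dry ground.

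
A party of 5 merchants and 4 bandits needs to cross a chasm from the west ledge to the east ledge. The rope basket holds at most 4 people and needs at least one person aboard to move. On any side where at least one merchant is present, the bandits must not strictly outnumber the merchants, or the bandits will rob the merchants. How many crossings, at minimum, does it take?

5

Counting alone: each trip to the east ledge takes at most 4 across and each return brings at least 1 back, so after t trips out (and t−1 returns) at most 4t − (t−1) of the 9 are across; that first reaches 9 at t = 3, so at least 5 crossings are needed.
The plan below uses exactly 5 crossings, so it is optimal:
1. 3 bandits → the east ledge.  (the west ledge: 5M 1B; the east ledge: 0M 3B)
2. 1 bandit ← the west ledge.  (the west ledge: 5M 2B; the east ledge: 0M 2B)
3. 3 merchants and 1 bandit → the east ledge.  (the west ledge: 2M 1B; the east ledge: 3M 3B)
4. 1 bandit ← the west ledge.  (the west ledge: 2M 2B; the east ledge: 3M 2B)
5. 2 merchants and 2 bandits → the east ledge.  (the west ledge: 0M 0B; the east ledge: 5M 4B)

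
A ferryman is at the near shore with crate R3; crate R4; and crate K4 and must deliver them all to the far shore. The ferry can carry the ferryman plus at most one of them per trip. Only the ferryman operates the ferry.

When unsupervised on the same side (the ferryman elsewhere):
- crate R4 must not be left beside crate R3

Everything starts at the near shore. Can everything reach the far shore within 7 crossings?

Yes

Yes — this plan uses 5 crossings (≤ 7):
1. Ferryman goes to the far shore with crate R3.
2. Ferryman goes back to the near shore alone.
3. Ferryman goes to the far shore with crate K4.
4. Ferryman goes back to the near shore alone.
5. Ferryman goes to the far shore with crate R4.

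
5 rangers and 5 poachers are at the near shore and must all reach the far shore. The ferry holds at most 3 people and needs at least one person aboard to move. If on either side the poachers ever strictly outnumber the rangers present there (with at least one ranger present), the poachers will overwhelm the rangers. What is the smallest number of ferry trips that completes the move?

11

Counting alone: each trip to the far shore takes at most 3 across and each return brings at least 1 back, so after t trips out (and t−1 returns) at most 3t − (t−1) of the 10 are across; that first reaches 10 at t = 5, so at least 9 crossings are needed.
The safety rule pushes this higher. Following every safe sequence of crossings, the most of the 10 that can be at the far shore as the ferry arrives there on crossing 9 is 9 — never all 10.
So no plan with fewer than 11 crossings exists, and this one achieves 11:
1. 2 poachers → the far shore.  (the near shore: 5R 3P; the far shore: 0R 2P)
2. 1 poacher ← the near shore.  (the near shore: 5R 4P; the far shore: 0R 1P)
3. 3 poachers → the far shore.  (the near shore: 5R 1P; the far shore: 0R 4P)
4. 1 poacher ← the near shore.  (the near shore: 5R 2P; the far shore: 0R 3P)
5. 3 rangers → the far shore.  (the near shore: 2R 2P; the far shore: 3R 3P)
6. 1 ranger and 1 poacher ← the near shore.  (the near shore: 3R 3P; the far shore: 2R 2P)
7. 3 rangers → the far shore.  (the near shore: 0R 3P; the far shore: 5R 2P)
8. 1 poacher ← the near shore.  (the near shore: 0R 4P; the far shore: 5R 1P)
9. 2 poachers → the far shore.  (the near shore: 0R 2P; the far shore: 5R 3P)
10. 1 poacher ← the near shore.  (the near shore: 0R 3P; the far shore: 5R 2P)
11. 3 poachers → the far shore.  (the near shore: 0R 0P; the far shore: 5R 5P)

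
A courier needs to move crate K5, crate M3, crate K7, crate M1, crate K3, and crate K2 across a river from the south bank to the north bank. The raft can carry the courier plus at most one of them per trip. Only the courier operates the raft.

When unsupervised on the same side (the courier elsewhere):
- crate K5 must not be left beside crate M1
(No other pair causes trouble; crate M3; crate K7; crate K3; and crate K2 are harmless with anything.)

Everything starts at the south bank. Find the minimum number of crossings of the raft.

Counting alone: the courier can take at most 1 across per trip to the north bank, so moving all 6 needs at least 6 loaded trips out, with a return between consecutive ones — at least 11 crossings.
The plan below uses exactly 11 crossings, so it is optimal:
1. Courier goes to the north bank with crate K5.
2. Courier goes back to the south bank alone.
3. Courier goes to the north bank with crate M3.
4. Courier goes back to the south bank alone.
5. Courier goes to the north bank with crate K7.
6. Courier goes back to the south bank alone.
7. Courier goes to the north bank with crate K3.
8. Courier goes back to the south bank alone.
9. Courier goes to the north bank with crate K2.
10. Courier goes back to the south bank alone.
11. Courier goes to the north bank with crate M1.

11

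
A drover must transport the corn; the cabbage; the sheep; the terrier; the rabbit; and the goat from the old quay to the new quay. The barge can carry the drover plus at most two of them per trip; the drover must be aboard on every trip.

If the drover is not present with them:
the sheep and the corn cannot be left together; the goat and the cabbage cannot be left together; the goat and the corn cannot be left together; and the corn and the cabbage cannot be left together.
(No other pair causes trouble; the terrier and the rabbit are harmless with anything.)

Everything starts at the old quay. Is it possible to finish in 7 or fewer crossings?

No

Counting alone: the drover can take at most 2 across per trip to the new quay, so moving all 6 needs at least 3 loaded trips out, with a return between consecutive ones — at least 5 crossings.
The safety rule pushes this higher. Following every safe sequence of crossings, the most of the 6 that can be at the new quay as the barge arrives there on crossings 5, 7 is 4, 5 respectively — never all 6.
So the move cannot be finished within 7 crossings. (The shortest complete plan takes 9:)
1. Drover goes to the new quay with the cabbage and the corn.
2. Drover goes back to the old quay with the corn.
3. Drover goes to the new quay with the corn and the sheep.
4. Drover goes back to the old quay with the corn.
5. Drover goes to the new quay with the corn and the terrier.
6. Drover goes back to the old quay with the corn.
7. Drover goes to the new quay with the corn and the rabbit.
8. Drover goes back to the old quay with the corn.
9. Drover goes to the new quay with the corn and the goat.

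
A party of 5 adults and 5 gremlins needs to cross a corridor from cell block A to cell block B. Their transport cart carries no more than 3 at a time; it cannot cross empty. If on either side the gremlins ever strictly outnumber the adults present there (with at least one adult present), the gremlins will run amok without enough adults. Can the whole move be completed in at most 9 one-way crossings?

No

Counting alone: each trip to cell block B takes at most 3 across and each return brings at least 1 back, so after t trips out (and t−1 returns) at most 3t − (t−1) of the 10 are across; that first reaches 10 at t = 5, so at least 9 crossings are needed.
The safety rule pushes this higher. Following every safe sequence of crossings, the most of the 10 that can be at cell block B as the transport cart arrives there on crossing 9 is 9 — never all 10.
So the move cannot be finished within 9 crossings. (The shortest complete plan takes 11:)
1. 2 gremlins → cell block B.  (cell block A: 5A 3G; cell block B: 0A 2G)
2. 1 gremlin ← cell block A.  (cell block A: 5A 4G; cell block B: 0A 1G)
3. 3 gremlins → cell block B.  (cell block A: 5A 1G; cell block B: 0A 4G)
4. 1 gremlin ← cell block A.  (cell block A: 5A 2G; cell block B: 0A 3G)
5. 3 adults → cell block B.  (cell block A: 2A 2G; cell block B: 3A 3G)
6. 1 adult and 1 gremlin ← cell block A.  (cell block A: 3A 3G; cell block B: 2A 2G)
7. 3 adults → cell block B.  (cell block A: 0A 3G; cell block B: 5A 2G)
8. 1 gremlin ← cell block A.  (cell block A: 0A 4G; cell block B: 5A 1G)
9. 2 gremlins → cell block B.  (cell block A: 0A 2G; cell block B: 5A 3G)
10. 1 gremlin ← cell block A.  (cell block A: 0A 3G; cell block B: 5A 2G)
11. 3 gremlins → cell block B.  (cell block A: 0A 0G; cell block B: 5A 5G)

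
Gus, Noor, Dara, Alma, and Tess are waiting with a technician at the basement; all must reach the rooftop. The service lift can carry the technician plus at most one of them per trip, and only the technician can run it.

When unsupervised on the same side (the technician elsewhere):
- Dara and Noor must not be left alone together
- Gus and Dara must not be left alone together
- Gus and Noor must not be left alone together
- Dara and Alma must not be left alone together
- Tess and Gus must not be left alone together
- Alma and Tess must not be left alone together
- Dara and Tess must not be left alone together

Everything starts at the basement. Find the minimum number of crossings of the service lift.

impossible

Whatever the first load, the items left behind include a forbidden pair without the technician. No opening move is safe, so no plan exists.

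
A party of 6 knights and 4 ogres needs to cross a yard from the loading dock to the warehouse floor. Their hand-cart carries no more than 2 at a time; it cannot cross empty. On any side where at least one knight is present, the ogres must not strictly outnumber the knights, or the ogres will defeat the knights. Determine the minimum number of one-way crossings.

17

Counting alone: each trip to the warehouse floor takes at most 2 across and each return brings at least 1 back, so after t trips out (and t−1 returns) at most 2t − (t−1) of the 10 are across; that first reaches 10 at t = 9, so at least 17 crossings are needed.
The plan below uses exactly 17 crossings, so it is optimal:
1. 2 ogres → the warehouse floor.  (the loading dock: 6K 2O; the warehouse floor: 0K 2O)
2. 1 ogre ← the loading dock.  (the loading dock: 6K 3O; the warehouse floor: 0K 1O)
3. 2 ogres → the warehouse floor.  (the loading dock: 6K 1O; the warehouse floor: 0K 3O)
4. 1 ogre ← the loading dock.  (the loading dock: 6K 2O; the warehouse floor: 0K 2O)
5. 2 knights → the warehouse floor.  (the loading dock: 4K 2O; the warehouse floor: 2K 2O)
6. 1 ogre ← the loading dock.  (the loading dock: 4K 3O; the warehouse floor: 2K 1O)
7. 1 knight and 1 ogre → the warehouse floor.  (the loading dock: 3K 2O; the warehouse floor: 3K 2O)
8. 1 ogre ← the loading dock.  (the loading dock: 3K 3O; the warehouse floor: 3K 1O)
9. 2 ogres → the warehouse floor.  (the loading dock: 3K 1O; the warehouse floor: 3K 3O)
10. 1 ogre ← the loading dock.  (the loading dock: 3K 2O; the warehouse floor: 3K 2O)
11. 1 knight and 1 ogre → the warehouse floor.  (the loading dock: 2K 1O; the warehouse floor: 4K 3O)
12. 1 ogre ← the loading dock.  (the loading dock: 2K 2O; the warehouse floor: 4K 2O)
13. 2 ogres → the warehouse floor.  (the loading dock: 2K 0O; the warehouse floor: 4K 4O)
14. 1 ogre ← the loading dock.  (the loading dock: 2K 1O; the warehouse floor: 4K 3O)
15. 1 knight and 1 ogre → the warehouse floor.  (the loading dock: 1K 0O; the warehouse floor: 5K 4O)
16. 1 ogre ← the loading dock.  (the loading dock: 1K 1O; the warehouse floor: 5K 3O)
17. 1 knight and 1 ogre → the warehouse floor.  (the loading dock: 0K 0O; the warehouse floor: 6K 4O)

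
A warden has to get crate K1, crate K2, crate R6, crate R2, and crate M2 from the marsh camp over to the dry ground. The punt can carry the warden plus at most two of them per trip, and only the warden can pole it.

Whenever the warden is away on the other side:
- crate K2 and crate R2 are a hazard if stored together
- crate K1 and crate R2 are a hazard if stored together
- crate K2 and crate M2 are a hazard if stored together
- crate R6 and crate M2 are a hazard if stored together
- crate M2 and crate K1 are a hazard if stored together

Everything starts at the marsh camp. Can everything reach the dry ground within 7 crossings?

Yes — this plan uses 7 crossings (≤ 7):
1. Warden goes to the dry ground with crate M2 and crate R2.  [the marsh camp: crate K1, crate K2, crate R6 | the dry ground: crate M2, crate R2]
2. Warden goes back to the marsh camp alone.  [the marsh camp: crate K1, crate K2, crate R6 | the dry ground: crate M2, crate R2]
3. Warden goes to the dry ground with crate K1.  [the marsh camp: crate K2, crate R6 | the dry ground: crate K1, crate M2, crate R2]
4. Warden goes back to the marsh camp with crate M2 and crate R2.  [the marsh camp: crate K2, crate M2, crate R2, crate R6 | the dry ground: crate K1]
5. Warden goes to the dry ground with crate K2 and crate R6.  [the marsh camp: crate M2, crate R2 | the dry ground: crate K1, crate K2, crate R6]
6. Warden goes back to the marsh camp alone.  [the marsh camp: crate M2, crate R2 | the dry ground: crate K1, crate K2, crate R6]
7. Warden goes to the dry ground with crate M2 and crate R2.  [the marsh camp: — | the dry ground: crate K1, crate K2, crate M2, crate R2, crate R6]

Yes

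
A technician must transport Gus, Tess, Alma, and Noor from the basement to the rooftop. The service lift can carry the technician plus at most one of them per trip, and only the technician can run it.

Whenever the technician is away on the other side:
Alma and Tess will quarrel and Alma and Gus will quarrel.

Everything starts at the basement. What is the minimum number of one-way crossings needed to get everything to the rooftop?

9

Counting alone: the technician can take at most 1 across per trip to the rooftop, so moving all 4 needs at least 4 loaded trips out, with a return between consecutive ones — at least 7 crossings.
The safety rule pushes this higher. Following every safe sequence of crossings, the most of the 4 that can be at the rooftop as the service lift arrives there on crossing 7 is 3 — never all 4.
So no plan with fewer than 9 crossings exists, and this one achieves 9:
1. Technician goes to the rooftop with Alma.  [the basement: Gus, Noor, Tess | the rooftop: Alma]
2. Technician goes back to the basement alone.  [the basement: Gus, Noor, Tess | the rooftop: Alma]
3. Technician goes to the rooftop with Gus.  [the basement: Noor, Tess | the rooftop: Alma, Gus]
4. Technician goes back to the basement with Alma.  [the basement: Alma, Noor, Tess | the rooftop: Gus]
5. Technician goes to the rooftop with Tess.  [the basement: Alma, Noor | the rooftop: Gus, Tess]
6. Technician goes back to the basement alone.  [the basement: Alma, Noor | the rooftop: Gus, Tess]
7. Technician goes to the rooftop with Noor.  [the basement: Alma | the rooftop: Gus, Noor, Tess]
8. Technician goes back to the basement alone.  [the basement: Alma | the rooftop: Gus, Noor, Tess]
9. Technician goes to the rooftop with Alma.  [the basement: — | the rooftop: Alma, Gus, Noor, Tess]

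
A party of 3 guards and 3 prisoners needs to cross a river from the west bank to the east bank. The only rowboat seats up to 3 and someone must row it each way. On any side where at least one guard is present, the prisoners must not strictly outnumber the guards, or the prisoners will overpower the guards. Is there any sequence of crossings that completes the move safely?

Yes

1. 2 prisoners → the east bank.  (the west bank: 3G 1P; the east bank: 0G 2P)
2. 1 prisoner ← the west bank.  (the west bank: 3G 2P; the east bank: 0G 1P)
3. 3 guards → the east bank.  (the west bank: 0G 2P; the east bank: 3G 1P)
4. 1 prisoner ← the west bank.  (the west bank: 0G 3P; the east bank: 3G 0P)
5. 3 prisoners → the east bank.  (the west bank: 0G 0P; the east bank: 3G 3P)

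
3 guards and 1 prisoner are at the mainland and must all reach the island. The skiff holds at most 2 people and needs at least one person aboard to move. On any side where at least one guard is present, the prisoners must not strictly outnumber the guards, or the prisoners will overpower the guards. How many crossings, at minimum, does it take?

5

Counting alone: each trip to the island takes at most 2 across and each return brings at least 1 back, so after t trips out (and t−1 returns) at most 2t − (t−1) of the 4 are across; that first reaches 4 at t = 3, so at least 5 crossings are needed.
The plan below uses exactly 5 crossings, so it is optimal:
1. 1 guard and 1 prisoner → the island.  (the mainland: 2G 0P; the island: 1G 1P)
2. 1 prisoner ← the mainland.  (the mainland: 2G 1P; the island: 1G 0P)
3. 1 guard and 1 prisoner → the island.  (the mainland: 1G 0P; the island: 2G 1P)
4. 1 prisoner ← the mainland.  (the mainland: 1G 1P; the island: 2G 0P)
5. 1 guard and 1 prisoner → the island.  (the mainland: 0G 0P; the island: 3G 1P)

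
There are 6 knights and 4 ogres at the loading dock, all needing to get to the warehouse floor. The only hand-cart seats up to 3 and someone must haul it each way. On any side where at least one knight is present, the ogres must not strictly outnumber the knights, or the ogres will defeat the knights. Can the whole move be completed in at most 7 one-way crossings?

No

Counting alone: each trip to the warehouse floor takes at most 3 across and each return brings at least 1 back, so after t trips out (and t−1 returns) at most 3t − (t−1) of the 10 are across; that first reaches 10 at t = 5, so at least 9 crossings are needed.
Since 7 < 9, 7 crossings cannot be enough. (The shortest complete plan in fact takes 9:)
1. 2 ogres → the warehouse floor.  (the loading dock: 6K 2O; the warehouse floor: 0K 2O)
2. 1 ogre ← the loading dock.  (the loading dock: 6K 3O; the warehouse floor: 0K 1O)
3. 3 ogres → the warehouse floor.  (the loading dock: 6K 0O; the warehouse floor: 0K 4O)
4. 1 ogre ← the loading dock.  (the loading dock: 6K 1O; the warehouse floor: 0K 3O)
5. 3 knights → the warehouse floor.  (the loading dock: 3K 1O; the warehouse floor: 3K 3O)
6. 1 ogre ← the loading dock.  (the loading dock: 3K 2O; the warehouse floor: 3K 2O)
7. 1 knight and 2 ogres → the warehouse floor.  (the loading dock: 2K 0O; the warehouse floor: 4K 4O)
8. 1 ogre ← the loading dock.  (the loading dock: 2K 1O; the warehouse floor: 4K 3O)
9. 2 knights and 1 ogre → the warehouse floor.  (the loading dock: 0K 0O; the warehouse floor: 6K 4O)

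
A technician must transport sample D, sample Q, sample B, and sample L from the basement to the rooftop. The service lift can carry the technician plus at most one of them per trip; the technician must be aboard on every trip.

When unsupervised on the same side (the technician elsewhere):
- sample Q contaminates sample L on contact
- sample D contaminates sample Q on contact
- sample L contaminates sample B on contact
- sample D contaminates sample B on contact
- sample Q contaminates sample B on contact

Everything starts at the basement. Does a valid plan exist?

No

Whatever the first load, the items left behind include a forbidden pair without the technician. No opening move is safe, so no plan exists.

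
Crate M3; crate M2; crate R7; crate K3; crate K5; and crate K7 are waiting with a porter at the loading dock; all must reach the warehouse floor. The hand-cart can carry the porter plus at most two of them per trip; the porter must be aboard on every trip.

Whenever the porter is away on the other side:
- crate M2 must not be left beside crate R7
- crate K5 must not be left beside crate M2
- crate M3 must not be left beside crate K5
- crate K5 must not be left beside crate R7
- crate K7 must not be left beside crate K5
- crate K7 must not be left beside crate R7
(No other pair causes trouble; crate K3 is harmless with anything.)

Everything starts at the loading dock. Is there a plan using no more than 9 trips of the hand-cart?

Yes — this plan uses 9 crossings (≤ 9):
1. Porter goes to the warehouse floor with crate K5 and crate R7.  [the loading dock: crate K3, crate K7, crate M2, crate M3 | the warehouse floor: crate K5, crate R7]
2. Porter goes back to the loading dock with crate R7.  [the loading dock: crate K3, crate K7, crate M2, crate M3, crate R7 | the warehouse floor: crate K5]
3. Porter goes to the warehouse floor with crate M3 and crate R7.  [the loading dock: crate K3, crate K7, crate M2 | the warehouse floor: crate K5, crate M3, crate R7]
4. Porter goes back to the loading dock with crate K5.  [the loading dock: crate K3, crate K5, crate K7, crate M2 | the warehouse floor: crate M3, crate R7]
5. Porter goes to the warehouse floor with crate K7 and crate M2.  [the loading dock: crate K3, crate K5 | the warehouse floor: crate K7, crate M2, crate M3, crate R7]
6. Porter goes back to the loading dock with crate R7.  [the loading dock: crate K3, crate K5, crate R7 | the warehouse floor: crate K7, crate M2, crate M3]
7. Porter goes to the warehouse floor with crate K3 and crate R7.  [the loading dock: crate K5 | the warehouse floor: crate K3, crate K7, crate M2, crate M3, crate R7]
8. Porter goes back to the loading dock with crate R7.  [the loading dock: crate K5, crate R7 | the warehouse floor: crate K3, crate K7, crate M2, crate M3]
9. Porter goes to the warehouse floor with crate K5 and crate R7.  [the loading dock: — | the warehouse floor: crate K3, crate K5, crate K7, crate M2, crate M3, crate R7]

Yes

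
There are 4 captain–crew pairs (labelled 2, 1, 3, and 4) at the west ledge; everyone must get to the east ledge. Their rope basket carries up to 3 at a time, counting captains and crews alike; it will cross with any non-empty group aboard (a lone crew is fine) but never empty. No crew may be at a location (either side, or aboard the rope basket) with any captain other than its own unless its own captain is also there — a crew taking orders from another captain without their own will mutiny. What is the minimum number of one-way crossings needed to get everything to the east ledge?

Counting alone: each trip to the east ledge takes at most 3 across and each return brings at least 1 back, so after t trips out (and t−1 returns) at most 3t − (t−1) of the 8 are across; that first reaches 8 at t = 4, so at least 7 crossings are needed.
The safety rule pushes this higher. Following every safe sequence of crossings, the most of the 8 that can be at the east ledge as the rope basket arrives there on crossing 7 is 7 — never all 8.
So no plan with fewer than 9 crossings exists, and this one achieves 9:
1. captain 2 and crew 2 cross → the east ledge.
2. captain 2 crosses ← the west ledge.
3. captain 1, captain 2, and crew 1 cross → the east ledge.
4. captain 2 and crew 2 cross ← the west ledge.
5. captain 2, captain 3, and captain 4 cross → the east ledge.
6. crew 1 crosses ← the west ledge.
7. crew 1 and crew 2 cross → the east ledge.
8. crew 2 crosses ← the west ledge.
9. crew 2, crew 3, and crew 4 cross → the east ledge.

9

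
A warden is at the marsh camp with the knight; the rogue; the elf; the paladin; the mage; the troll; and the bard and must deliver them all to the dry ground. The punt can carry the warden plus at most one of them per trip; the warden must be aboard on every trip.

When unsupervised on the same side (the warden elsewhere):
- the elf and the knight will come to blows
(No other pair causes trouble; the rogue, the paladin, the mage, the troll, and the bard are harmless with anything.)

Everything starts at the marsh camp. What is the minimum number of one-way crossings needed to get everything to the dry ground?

Counting alone: the warden can take at most 1 across per trip to the dry ground, so moving all 7 needs at least 7 loaded trips out, with a return between consecutive ones — at least 13 crossings.
The plan below uses exactly 13 crossings, so it is optimal:
1. Warden goes to the dry ground with the knight.  [the marsh camp: the bard, the elf, the mage, the paladin, the rogue, the troll | the dry ground: the knight]
2. Warden goes back to the marsh camp alone.  [the marsh camp: the bard, the elf, the mage, the paladin, the rogue, the troll | the dry ground: the knight]
3. Warden goes to the dry ground with the rogue.  [the marsh camp: the bard, the elf, the mage, the paladin, the troll | the dry ground: the knight, the rogue]
4. Warden goes back to the marsh camp alone.  [the marsh camp: the bard, the elf, the mage, the paladin, the troll | the dry ground: the knight, the rogue]
5. Warden goes to the dry ground with the paladin.  [the marsh camp: the bard, the elf, the mage, the troll | the dry ground: the knight, the paladin, the rogue]
6. Warden goes back to the marsh camp alone.  [the marsh camp: the bard, the elf, the mage, the troll | the dry ground: the knight, the paladin, the rogue]
7. Warden goes to the dry ground with the mage.  [the marsh camp: the bard, the elf, the troll | the dry ground: the knight, the mage, the paladin, the rogue]
8. Warden goes back to the marsh camp alone.  [the marsh camp: the bard, the elf, the troll | the dry ground: the knight, the mage, the paladin, the rogue]
9. Warden goes to the dry ground with the troll.  [the marsh camp: the bard, the elf | the dry ground: the knight, the mage, the paladin, the rogue, the troll]
10. Warden goes back to the marsh camp alone.  [the marsh camp: the bard, the elf | the dry ground: the knight, the mage, the paladin, the rogue, the troll]
11. Warden goes to the dry ground with the bard.  [the marsh camp: the elf | the dry ground: the bard, the knight, the mage, the paladin, the rogue, the troll]
12. Warden goes back to the marsh camp alone.  [the marsh camp: the elf | the dry ground: the bard, the knight, the mage, the paladin, the rogue, the troll]
13. Warden goes to the dry ground with the elf.  [the marsh camp: — | the dry ground: the bard, the elf, the knight, the mage, the paladin, the rogue, the troll]

13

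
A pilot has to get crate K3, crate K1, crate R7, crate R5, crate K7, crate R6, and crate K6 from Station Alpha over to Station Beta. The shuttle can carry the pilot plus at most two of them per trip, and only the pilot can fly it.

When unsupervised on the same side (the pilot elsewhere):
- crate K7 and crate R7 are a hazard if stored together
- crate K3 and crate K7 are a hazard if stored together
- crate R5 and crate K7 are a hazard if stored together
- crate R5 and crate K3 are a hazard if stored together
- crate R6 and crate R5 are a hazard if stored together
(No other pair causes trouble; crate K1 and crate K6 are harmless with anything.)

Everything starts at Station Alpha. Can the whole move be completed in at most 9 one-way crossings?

No

Counting alone: the pilot can take at most 2 across per trip to Station Beta, so moving all 7 needs at least 4 loaded trips out, with a return between consecutive ones — at least 7 crossings.
The safety rule pushes this higher. Following every safe sequence of crossings, the most of the 7 that can be at Station Beta as the shuttle arrives there on crossings 7, 9 is 5, 6 respectively — never all 7.
So the move cannot be finished within 9 crossings. (The shortest complete plan takes 11:)
1. Pilot goes to Station Beta with crate K7 and crate R5.  [Station Alpha: crate K1, crate K3, crate K6, crate R6, crate R7 | Station Beta: crate K7, crate R5]
2. Pilot goes back to Station Alpha with crate R5.  [Station Alpha: crate K1, crate K3, crate K6, crate R5, crate R6, crate R7 | Station Beta: crate K7]
3. Pilot goes to Station Beta with crate K3 and crate R6.  [Station Alpha: crate K1, crate K6, crate R5, crate R7 | Station Beta: crate K3, crate K7, crate R6]
4. Pilot goes back to Station Alpha with crate K3.  [Station Alpha: crate K1, crate K3, crate K6, crate R5, crate R7 | Station Beta: crate K7, crate R6]
5. Pilot goes to Station Beta with crate K1 and crate K3.  [Station Alpha: crate K6, crate R5, crate R7 | Station Beta: crate K1, crate K3, crate K7, crate R6]
6. Pilot goes back to Station Alpha with crate K3.  [Station Alpha: crate K3, crate K6, crate R5, crate R7 | Station Beta: crate K1, crate K7, crate R6]
7. Pilot goes to Station Beta with crate K3 and crate R7.  [Station Alpha: crate K6, crate R5 | Station Beta: crate K1, crate K3, crate K7, crate R6, crate R7]
8. Pilot goes back to Station Alpha with crate K7.  [Station Alpha: crate K6, crate K7, crate R5 | Station Beta: crate K1, crate K3, crate R6, crate R7]
9. Pilot goes to Station Beta with crate K6 and crate R5.  [Station Alpha: crate K7 | Station Beta: crate K1, crate K3, crate K6, crate R5, crate R6, crate R7]
10. Pilot goes back to Station Alpha with crate R5.  [Station Alpha: crate K7, crate R5 | Station Beta: crate K1, crate K3, crate K6, crate R6, crate R7]
11. Pilot goes to Station Beta with crate K7 and crate R5.  [Station Alpha: — | Station Beta: crate K1, crate K3, crate K6, crate K7, crate R5, crate R6, crate R7]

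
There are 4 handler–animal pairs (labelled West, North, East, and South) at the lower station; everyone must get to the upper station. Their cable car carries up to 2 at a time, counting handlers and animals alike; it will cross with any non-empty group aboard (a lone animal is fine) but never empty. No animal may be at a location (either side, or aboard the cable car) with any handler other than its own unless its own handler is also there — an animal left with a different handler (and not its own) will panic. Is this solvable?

No

Following every safe sequence of crossings from the start, the most of the 8 that can be at the upper station as the cable car arrives there on crossings 1, 3, 5 is 2, 3, 4 respectively; the best ever achieved is 4 of 8.
From crossing 7 on, no configuration arises that was not already reachable earlier: only 44 distinct safe configurations (who is on which side, and where the cable car is) can ever be reached, none of them has everyone across, and every continuation just revisits them. So no valid plan exists.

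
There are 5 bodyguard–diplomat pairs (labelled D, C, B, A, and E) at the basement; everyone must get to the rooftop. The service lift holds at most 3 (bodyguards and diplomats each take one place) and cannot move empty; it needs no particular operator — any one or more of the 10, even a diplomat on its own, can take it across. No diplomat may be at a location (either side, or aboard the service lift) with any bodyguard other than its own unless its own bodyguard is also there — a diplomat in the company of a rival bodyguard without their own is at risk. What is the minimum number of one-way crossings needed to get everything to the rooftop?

Counting alone: each trip to the rooftop takes at most 3 across and each return brings at least 1 back, so after t trips out (and t−1 returns) at most 3t − (t−1) of the 10 are across; that first reaches 10 at t = 5, so at least 9 crossings are needed.
The safety rule pushes this higher. Following every safe sequence of crossings, the most of the 10 that can be at the rooftop as the service lift arrives there on crossing 9 is 9 — never all 10.
So no plan with fewer than 11 crossings exists, and this one achieves 11:
1. bodyguard D and diplomat D cross → the rooftop.
2. bodyguard D crosses ← the basement.
3. diplomat A, diplomat B, and diplomat C cross → the rooftop.
4. diplomat D crosses ← the basement.
5. bodyguard A, bodyguard B, and bodyguard C cross → the rooftop.
6. bodyguard C and diplomat C cross ← the basement.
7. bodyguard C, bodyguard D, and bodyguard E cross → the rooftop.
8. diplomat B crosses ← the basement.
9. diplomat C and diplomat D cross → the rooftop.
10. diplomat D crosses ← the basement.
11. diplomat B, diplomat D, and diplomat E cross → the rooftop.

11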